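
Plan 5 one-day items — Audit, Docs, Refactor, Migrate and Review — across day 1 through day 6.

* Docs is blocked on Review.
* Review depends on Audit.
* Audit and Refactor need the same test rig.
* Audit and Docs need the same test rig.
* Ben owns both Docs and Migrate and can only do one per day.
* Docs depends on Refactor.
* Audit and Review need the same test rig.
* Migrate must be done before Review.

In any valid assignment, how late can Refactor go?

Downstream work caps Refactor at day 5.
Refactor at day 5 is achievable: Review in day 2, Migrate in day 1, Refactor in day 5, Audit in day 1, Docs in day 6.

day 5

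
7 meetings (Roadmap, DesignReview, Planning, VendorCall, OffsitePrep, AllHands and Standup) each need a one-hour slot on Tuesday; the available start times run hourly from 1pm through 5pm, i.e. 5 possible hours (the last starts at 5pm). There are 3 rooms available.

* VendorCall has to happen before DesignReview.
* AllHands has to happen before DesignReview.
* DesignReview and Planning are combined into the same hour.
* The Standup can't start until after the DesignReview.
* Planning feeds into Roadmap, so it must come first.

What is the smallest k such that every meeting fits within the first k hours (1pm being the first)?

The precedence chain requires at least 3 distinct hours.
With at most 3 per hour and 7 meetings, at least 3 hours are needed.
3 works (last occupied hour: 3pm): for example Planning in 2pm; Roadmap in 3pm; AllHands in 1pm; VendorCall in 1pm; Standup in 3pm; OffsitePrep in 1pm; DesignReview in 2pm.

3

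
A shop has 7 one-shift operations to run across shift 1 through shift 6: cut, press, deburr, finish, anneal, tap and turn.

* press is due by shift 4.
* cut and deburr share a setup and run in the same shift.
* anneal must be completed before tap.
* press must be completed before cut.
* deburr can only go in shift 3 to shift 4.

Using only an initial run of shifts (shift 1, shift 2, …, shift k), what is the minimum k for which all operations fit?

The precedence chain requires at least 2 distinct shifts.
deburr can't be placed before shift 3, so the schedule must run through at least shift 3.
3 works (last occupied shift: shift 3): for example tap=shift 2; finish=shift 1; cut=shift 3; press=shift 1; deburr=shift 3; turn=shift 1; anneal=shift 1.

3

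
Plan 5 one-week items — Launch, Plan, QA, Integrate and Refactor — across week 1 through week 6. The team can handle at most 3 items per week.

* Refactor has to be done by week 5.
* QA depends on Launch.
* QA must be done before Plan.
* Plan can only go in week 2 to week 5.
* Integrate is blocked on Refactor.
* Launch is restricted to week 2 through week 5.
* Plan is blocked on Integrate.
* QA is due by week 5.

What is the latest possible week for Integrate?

Precedence pushes Integrate to at least week 2; downstream work caps Integrate at week 4.
Integrate at week 4 is achievable: QA=week 3, Refactor=week 1, Launch=week 2, Integrate=week 4, Plan=week 5.

week 4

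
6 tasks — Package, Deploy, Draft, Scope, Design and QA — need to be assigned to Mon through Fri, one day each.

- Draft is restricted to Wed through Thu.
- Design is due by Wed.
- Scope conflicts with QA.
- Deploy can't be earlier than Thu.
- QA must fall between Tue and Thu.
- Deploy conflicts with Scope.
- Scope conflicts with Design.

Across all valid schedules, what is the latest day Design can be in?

Wed

Design's own window allows nothing later than Wed.
Design at Wed is achievable: Scope -> Mon, Deploy -> Thu, QA -> Tue, Draft -> Wed, Design -> Wed, Package -> Mon.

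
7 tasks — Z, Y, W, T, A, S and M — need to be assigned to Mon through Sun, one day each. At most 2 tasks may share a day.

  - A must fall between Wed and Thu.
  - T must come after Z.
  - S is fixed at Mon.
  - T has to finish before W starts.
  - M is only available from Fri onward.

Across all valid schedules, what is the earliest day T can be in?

Precedence pushes T to at least Tue; downstream work caps T at Sat.
T at Tue is achievable: T in Tue; A in Wed; M in Fri; W in Wed; Z in Mon; S in Mon; Y in Tue.

Tue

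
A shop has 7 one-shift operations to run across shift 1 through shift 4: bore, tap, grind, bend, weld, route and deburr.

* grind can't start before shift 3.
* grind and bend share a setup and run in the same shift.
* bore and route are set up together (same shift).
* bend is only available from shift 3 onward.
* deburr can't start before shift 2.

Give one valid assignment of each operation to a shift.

tap=shift 1, deburr=shift 2, route=shift 1, weld=shift 1, bore=shift 1, bend=shift 3, grind=shift 3

Checking: bore = route = shift 1; grind = bend = shift 3; grind=shift 3 in [shift 3,shift 4]; bend=shift 3 in [shift 3,shift 4]; deburr=shift 2 in [shift 2,shift 4].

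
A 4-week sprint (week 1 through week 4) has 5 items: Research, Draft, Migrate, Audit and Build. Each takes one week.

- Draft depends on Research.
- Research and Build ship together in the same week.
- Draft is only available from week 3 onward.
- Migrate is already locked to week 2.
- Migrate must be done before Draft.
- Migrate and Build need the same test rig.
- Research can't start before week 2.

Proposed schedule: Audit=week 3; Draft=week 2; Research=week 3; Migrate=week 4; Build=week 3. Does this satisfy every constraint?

Research can't start before week 2 — holds.
Draft is only available from week 3 onward — violated.
Migrate must be done before Draft — violated.
Migrate is already locked to week 2 — violated.
Research and Build ship together in the same week — holds.
Migrate and Build need the same test rig — holds.
Draft depends on Research — violated.

Invalid. Migrate must be done before Draft.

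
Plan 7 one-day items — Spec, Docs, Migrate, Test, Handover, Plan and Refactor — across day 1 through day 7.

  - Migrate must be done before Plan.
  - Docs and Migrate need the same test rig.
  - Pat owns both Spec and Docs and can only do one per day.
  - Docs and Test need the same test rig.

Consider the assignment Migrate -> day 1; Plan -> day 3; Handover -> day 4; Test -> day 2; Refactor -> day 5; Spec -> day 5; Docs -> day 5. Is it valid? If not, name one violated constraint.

Docs and Migrate need the same test rig — holds.
Docs and Test need the same test rig — holds.
Migrate must be done before Plan — holds.
Pat owns both Spec and Docs and can only do one per day — violated.

Invalid. Pat owns both Spec and Docs and can only do one per day.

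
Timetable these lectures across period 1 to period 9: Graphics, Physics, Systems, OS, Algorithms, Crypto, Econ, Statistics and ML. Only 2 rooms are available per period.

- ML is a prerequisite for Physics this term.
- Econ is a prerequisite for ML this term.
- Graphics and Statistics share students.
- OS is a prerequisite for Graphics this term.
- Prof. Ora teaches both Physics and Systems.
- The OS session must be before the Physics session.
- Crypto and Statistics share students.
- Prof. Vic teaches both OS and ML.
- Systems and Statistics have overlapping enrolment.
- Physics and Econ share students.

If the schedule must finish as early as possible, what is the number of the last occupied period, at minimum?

5

The precedence chain requires at least 3 distinct periods.
With at most 2 per period and 9 lectures, at least 5 periods are needed.
5 works (last occupied period: period 5): for example Crypto in period 4, Algorithms in period 3, OS in period 1, Systems in period 4, ML in period 2, Physics in period 3, Graphics in period 2, Statistics in period 5, Econ in period 1.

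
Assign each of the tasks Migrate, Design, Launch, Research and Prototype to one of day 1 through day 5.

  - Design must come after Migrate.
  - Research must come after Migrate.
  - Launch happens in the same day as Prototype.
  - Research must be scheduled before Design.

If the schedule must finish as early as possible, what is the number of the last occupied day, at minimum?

3

The precedence chain requires at least 3 distinct days.
3 works (last occupied day: day 3): for example Prototype in day 1; Launch in day 1; Design in day 3; Migrate in day 1; Research in day 2.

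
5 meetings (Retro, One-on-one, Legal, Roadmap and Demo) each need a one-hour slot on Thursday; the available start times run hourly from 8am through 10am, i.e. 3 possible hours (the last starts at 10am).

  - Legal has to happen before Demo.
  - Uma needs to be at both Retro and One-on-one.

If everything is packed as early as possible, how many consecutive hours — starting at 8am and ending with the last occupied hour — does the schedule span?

The precedence chain requires at least 2 distinct hours.
2 works (last occupied hour: 9am): for example One-on-one=9am; Roadmap=8am; Retro=8am; Demo=9am; Legal=8am.

2 hours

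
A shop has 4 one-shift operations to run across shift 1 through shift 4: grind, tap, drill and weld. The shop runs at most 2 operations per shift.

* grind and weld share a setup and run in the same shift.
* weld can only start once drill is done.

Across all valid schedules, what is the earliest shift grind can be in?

shift 2

Grind must be in the same shift as weld, which can't be before shift 2, so grind is at least shift 2.
grind at shift 2 is achievable: tap -> shift 1, drill -> shift 1, grind -> shift 2, weld -> shift 2.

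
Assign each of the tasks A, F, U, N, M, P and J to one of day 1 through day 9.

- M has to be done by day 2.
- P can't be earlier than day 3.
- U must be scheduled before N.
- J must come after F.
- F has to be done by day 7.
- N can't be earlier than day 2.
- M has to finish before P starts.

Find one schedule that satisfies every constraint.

J in day 2, P in day 3, F in day 1, A in day 1, N in day 2, M in day 1, U in day 1

Checking: M(day 1) before P(day 3); U(day 1) before N(day 2); F(day 1) before J(day 2); F=day 1 in [day 1,day 7]; P=day 3 in [day 3,day 9]; M=day 1 in [day 1,day 2]; N=day 2 in [day 2,day 9].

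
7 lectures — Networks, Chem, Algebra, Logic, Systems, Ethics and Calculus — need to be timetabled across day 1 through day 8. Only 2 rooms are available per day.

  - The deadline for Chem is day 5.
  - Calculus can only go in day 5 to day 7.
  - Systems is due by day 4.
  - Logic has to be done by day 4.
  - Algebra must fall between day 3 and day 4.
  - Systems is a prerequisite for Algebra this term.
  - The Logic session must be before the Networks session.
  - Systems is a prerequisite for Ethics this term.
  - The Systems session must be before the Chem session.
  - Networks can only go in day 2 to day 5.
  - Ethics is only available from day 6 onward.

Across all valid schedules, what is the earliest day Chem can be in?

Precedence pushes Chem to at least day 2; Chem's own window allows nothing later than day 5.
Chem at day 2 is achievable: Logic -> day 1; Systems -> day 1; Networks -> day 2; Ethics -> day 6; Algebra -> day 3; Chem -> day 2; Calculus -> day 5.

day 2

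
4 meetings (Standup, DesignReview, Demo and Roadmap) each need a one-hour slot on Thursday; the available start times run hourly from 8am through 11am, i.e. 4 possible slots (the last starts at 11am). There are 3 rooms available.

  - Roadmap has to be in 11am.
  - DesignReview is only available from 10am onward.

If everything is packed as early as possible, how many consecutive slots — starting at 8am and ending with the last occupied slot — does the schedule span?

With at most 3 per slot and 4 meetings, at least 2 slots are needed.
Roadmap can't be placed before 11am — that is slot 4 counting from 8am — so the schedule must run through at least 4 slots.
4 works (last occupied slot: 11am): for example Roadmap=11am, DesignReview=10am, Standup=8am, Demo=8am.

4 slots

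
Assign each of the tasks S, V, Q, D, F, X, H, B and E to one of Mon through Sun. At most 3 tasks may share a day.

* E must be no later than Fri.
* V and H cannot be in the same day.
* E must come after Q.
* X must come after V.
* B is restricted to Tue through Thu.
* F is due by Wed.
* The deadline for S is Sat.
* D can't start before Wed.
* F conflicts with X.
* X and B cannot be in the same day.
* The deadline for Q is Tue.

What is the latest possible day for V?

Downstream work caps V at Sat.
V at Sat is achievable: V -> Sat; F -> Mon; B -> Tue; X -> Sun; H -> Tue; E -> Tue; Q -> Mon; D -> Wed; S -> Mon.

Sat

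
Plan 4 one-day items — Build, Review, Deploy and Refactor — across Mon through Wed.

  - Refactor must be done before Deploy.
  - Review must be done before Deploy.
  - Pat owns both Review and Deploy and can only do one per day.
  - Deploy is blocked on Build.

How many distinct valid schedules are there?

Splitting on Build: it can be Mon (5), Tue (4). Listing each branch's schedules as (Review, Deploy, Refactor):
Build=Mon: (Mon,Tue,Mon) (Mon,Wed,Mon) (Mon,Wed,Tue) (Tue,Wed,Mon) (Tue,Wed,Tue) — 5.
Build=Tue: (Mon,Wed,Mon) (Mon,Wed,Tue) (Tue,Wed,Mon) (Tue,Wed,Tue) — 4.
Summing: 5 + 4 = 9.

9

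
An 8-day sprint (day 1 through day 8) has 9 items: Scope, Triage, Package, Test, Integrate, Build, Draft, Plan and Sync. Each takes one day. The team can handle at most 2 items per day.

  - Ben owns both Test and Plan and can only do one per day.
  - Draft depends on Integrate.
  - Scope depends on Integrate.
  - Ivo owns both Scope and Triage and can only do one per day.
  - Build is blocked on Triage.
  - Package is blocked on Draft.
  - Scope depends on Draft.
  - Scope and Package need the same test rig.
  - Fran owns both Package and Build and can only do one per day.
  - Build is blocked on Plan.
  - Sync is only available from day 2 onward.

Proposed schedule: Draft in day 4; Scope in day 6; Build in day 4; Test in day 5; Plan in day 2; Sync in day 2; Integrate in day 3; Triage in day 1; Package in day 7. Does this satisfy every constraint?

Ivo owns both Scope and Triage and can only do one per day — holds.
Scope and Package need the same test rig — holds.
Ben owns both Test and Plan and can only do one per day — holds.
The team can handle at most 2 items per day — holds.
Build is blocked on Plan — holds.
Sync is only available from day 2 onward — holds.
Package is blocked on Draft — holds.
Scope depends on Draft — holds.
Build is blocked on Triage — holds.
Scope depends on Integrate — holds.
Draft depends on Integrate — holds.
Fran owns both Package and Build and can only do one per day — holds.

Yes, all constraints hold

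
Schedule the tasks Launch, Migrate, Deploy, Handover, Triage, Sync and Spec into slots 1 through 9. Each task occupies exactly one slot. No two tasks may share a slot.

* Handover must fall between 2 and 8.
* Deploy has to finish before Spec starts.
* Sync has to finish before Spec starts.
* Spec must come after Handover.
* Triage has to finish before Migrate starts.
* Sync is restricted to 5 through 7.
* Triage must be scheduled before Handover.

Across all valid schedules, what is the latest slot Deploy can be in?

8

Downstream work caps Deploy at 8.
Deploy at 8 is achievable: Deploy=8, Launch=4, Spec=9, Sync=5, Migrate=3, Handover=2, Triage=1.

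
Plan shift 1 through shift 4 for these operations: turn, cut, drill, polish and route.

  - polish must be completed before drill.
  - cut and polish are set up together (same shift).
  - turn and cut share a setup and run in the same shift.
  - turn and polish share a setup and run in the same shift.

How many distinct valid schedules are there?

Splitting on turn: it can be shift 1 (12), shift 2 (8), shift 3 (4). Listing each branch's schedules as (cut, drill, polish, route) by shift number:
turn=shift 1: (1,2,1,1) (1,2,1,2) (1,2,1,3) (1,2,1,4) (1,3,1,1) (1,3,1,2) (1,3,1,3) (1,3,1,4) (1,4,1,1) (1,4,1,2) (1,4,1,3) (1,4,1,4) — 12.
turn=shift 2: (2,3,2,1) (2,3,2,2) (2,3,2,3) (2,3,2,4) (2,4,2,1) (2,4,2,2) (2,4,2,3) (2,4,2,4) — 8.
turn=shift 3: (3,4,3,1) (3,4,3,2) (3,4,3,3) (3,4,3,4) — 4.
Summing: 12 + 8 + 4 = 24.

24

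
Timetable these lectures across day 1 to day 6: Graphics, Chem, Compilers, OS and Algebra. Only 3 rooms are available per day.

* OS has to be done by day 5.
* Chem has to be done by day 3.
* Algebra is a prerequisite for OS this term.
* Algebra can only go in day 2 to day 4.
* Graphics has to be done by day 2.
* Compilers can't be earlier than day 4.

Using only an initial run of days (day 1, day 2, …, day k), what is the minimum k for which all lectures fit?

The precedence chain requires at least 2 distinct days.
With at most 3 per day and 5 lectures, at least 2 days are needed.
Compilers can't be placed before day 4, so the schedule must run through at least day 4.
4 works (last occupied day: day 4): for example Chem -> day 1; Algebra -> day 2; Graphics -> day 1; Compilers -> day 4; OS -> day 3.

4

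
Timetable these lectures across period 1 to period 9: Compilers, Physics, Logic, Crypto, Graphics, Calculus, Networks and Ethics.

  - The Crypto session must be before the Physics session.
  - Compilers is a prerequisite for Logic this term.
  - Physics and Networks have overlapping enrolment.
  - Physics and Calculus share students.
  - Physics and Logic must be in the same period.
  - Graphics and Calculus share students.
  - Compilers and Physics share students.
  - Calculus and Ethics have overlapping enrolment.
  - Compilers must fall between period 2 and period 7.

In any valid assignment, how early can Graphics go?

Graphics at period 1 is achievable: Calculus -> period 2, Crypto -> period 1, Networks -> period 1, Logic -> period 3, Ethics -> period 1, Graphics -> period 1, Physics -> period 3, Compilers -> period 2.

period 1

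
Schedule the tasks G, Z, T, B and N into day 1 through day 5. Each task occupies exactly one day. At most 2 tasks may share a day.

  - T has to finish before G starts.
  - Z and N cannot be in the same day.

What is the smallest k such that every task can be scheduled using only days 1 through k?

3 days

The precedence chain requires at least 2 distinct days.
With at most 2 per day and 5 tasks, at least 3 days are needed.
3 works (last occupied day: day 3): for example T -> day 1; N -> day 3; Z -> day 1; G -> day 2; B -> day 2.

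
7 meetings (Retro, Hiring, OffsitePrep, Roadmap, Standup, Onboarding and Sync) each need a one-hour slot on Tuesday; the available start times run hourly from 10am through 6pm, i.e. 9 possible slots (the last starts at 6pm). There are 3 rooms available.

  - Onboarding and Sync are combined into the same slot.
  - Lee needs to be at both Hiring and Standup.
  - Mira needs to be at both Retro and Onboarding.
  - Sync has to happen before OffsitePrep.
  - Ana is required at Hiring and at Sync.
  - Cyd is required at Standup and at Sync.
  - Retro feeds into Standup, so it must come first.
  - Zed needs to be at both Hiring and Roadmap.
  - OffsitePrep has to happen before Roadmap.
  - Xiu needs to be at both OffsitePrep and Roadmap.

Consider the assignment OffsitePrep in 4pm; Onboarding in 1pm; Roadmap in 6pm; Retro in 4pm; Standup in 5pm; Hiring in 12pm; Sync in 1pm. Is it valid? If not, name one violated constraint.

Yes

Lee needs to be at both Hiring and Standup — holds.
Zed needs to be at both Hiring and Roadmap — holds.
OffsitePrep has to happen before Roadmap — holds.
Cyd is required at Standup and at Sync — holds.
Ana is required at Hiring and at Sync — holds.
Onboarding and Sync are combined into the same slot — holds.
There are 3 rooms available — holds.
Mira needs to be at both Retro and Onboarding — holds.
Xiu needs to be at both OffsitePrep and Roadmap — holds.
Retro feeds into Standup, so it must come first — holds.
Sync has to happen before OffsitePrep — holds.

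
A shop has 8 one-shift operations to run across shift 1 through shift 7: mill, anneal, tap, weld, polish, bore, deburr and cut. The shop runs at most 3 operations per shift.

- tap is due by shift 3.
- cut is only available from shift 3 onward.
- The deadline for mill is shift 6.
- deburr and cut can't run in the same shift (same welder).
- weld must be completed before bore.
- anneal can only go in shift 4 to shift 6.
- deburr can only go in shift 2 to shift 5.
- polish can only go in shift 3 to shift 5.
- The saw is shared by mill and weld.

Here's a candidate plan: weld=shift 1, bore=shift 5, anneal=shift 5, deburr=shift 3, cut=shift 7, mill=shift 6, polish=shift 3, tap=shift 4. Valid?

No — it violates: tap is due by shift 3

anneal can only go in shift 4 to shift 6 — holds.
weld must be completed before bore — holds.
The saw is shared by mill and weld — holds.
polish can only go in shift 3 to shift 5 — holds.
deburr can only go in shift 2 to shift 5 — holds.
cut is only available from shift 3 onward — holds.
The deadline for mill is shift 6 — holds.
deburr and cut can't run in the same shift (same welder) — holds.
tap is due by shift 3 — violated.
The shop runs at most 3 operations per shift — holds.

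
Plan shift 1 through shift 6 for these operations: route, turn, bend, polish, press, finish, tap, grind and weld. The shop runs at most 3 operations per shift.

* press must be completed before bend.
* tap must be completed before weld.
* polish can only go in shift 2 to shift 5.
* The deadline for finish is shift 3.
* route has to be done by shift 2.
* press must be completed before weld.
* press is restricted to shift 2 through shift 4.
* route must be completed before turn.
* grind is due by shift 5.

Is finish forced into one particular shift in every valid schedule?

finish can be shift 1 (e.g. finish -> shift 1, grind -> shift 1, bend -> shift 3, turn -> shift 3, tap -> shift 2, route -> shift 1, polish -> shift 2, weld -> shift 3, press -> shift 2) or shift 2 (e.g. weld -> shift 3; press -> shift 2; route -> shift 1; bend -> shift 3; finish -> shift 2; grind -> shift 1; tap -> shift 1; turn -> shift 3; polish -> shift 2).

No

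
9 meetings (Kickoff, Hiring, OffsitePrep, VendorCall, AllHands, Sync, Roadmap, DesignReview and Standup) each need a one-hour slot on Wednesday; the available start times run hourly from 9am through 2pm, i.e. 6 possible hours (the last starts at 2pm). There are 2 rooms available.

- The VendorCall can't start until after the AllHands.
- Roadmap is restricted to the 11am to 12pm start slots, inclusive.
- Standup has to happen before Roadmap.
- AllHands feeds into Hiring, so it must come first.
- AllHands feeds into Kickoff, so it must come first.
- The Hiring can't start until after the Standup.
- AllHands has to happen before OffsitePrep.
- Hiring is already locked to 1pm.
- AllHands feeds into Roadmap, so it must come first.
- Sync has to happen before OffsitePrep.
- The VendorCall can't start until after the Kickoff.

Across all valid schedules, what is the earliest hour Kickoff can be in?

10am

Precedence pushes Kickoff to at least 10am; downstream work caps Kickoff at 1pm.
Kickoff at 10am is achievable: DesignReview in 12pm, Sync in 10am, VendorCall in 12pm, Hiring in 1pm, AllHands in 9am, Standup in 9am, Kickoff in 10am, Roadmap in 11am, OffsitePrep in 11am.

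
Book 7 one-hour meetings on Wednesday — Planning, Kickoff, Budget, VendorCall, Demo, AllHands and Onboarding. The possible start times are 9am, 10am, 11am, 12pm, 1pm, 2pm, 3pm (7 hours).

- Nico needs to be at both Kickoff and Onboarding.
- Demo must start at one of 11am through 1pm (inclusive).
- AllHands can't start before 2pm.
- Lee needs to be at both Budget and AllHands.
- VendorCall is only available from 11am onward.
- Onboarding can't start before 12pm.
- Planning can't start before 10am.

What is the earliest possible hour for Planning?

Planning is available from 10am.
Planning at 10am is achievable: Kickoff -> 9am; AllHands -> 2pm; Budget -> 9am; Onboarding -> 12pm; Demo -> 11am; Planning -> 10am; VendorCall -> 11am.

10am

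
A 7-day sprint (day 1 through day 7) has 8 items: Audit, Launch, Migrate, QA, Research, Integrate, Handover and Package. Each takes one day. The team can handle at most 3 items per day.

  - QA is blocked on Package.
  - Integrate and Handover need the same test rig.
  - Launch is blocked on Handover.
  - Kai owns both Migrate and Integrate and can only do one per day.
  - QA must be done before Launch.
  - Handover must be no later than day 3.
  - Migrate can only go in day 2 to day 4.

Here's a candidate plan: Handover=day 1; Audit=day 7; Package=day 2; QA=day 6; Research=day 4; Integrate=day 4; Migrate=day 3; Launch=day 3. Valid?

No — it violates: QA must be done before Launch

Handover must be no later than day 3 — holds.
QA must be done before Launch — violated.
Launch is blocked on Handover — holds.
The team can handle at most 3 items per day — holds.
Kai owns both Migrate and Integrate and can only do one per day — holds.
Migrate can only go in day 2 to day 4 — holds.
Integrate and Handover need the same test rig — holds.
QA is blocked on Package — holds.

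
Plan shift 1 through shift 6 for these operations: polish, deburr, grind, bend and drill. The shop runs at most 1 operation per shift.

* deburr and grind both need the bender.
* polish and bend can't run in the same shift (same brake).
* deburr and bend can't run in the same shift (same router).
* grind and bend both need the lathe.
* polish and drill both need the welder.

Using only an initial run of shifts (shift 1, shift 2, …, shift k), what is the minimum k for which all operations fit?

With at most 1 per shift and 5 operations, at least 5 shifts are needed.
5 works (last occupied shift: shift 5): for example bend -> shift 4; drill -> shift 5; polish -> shift 1; grind -> shift 3; deburr -> shift 2.

5 shifts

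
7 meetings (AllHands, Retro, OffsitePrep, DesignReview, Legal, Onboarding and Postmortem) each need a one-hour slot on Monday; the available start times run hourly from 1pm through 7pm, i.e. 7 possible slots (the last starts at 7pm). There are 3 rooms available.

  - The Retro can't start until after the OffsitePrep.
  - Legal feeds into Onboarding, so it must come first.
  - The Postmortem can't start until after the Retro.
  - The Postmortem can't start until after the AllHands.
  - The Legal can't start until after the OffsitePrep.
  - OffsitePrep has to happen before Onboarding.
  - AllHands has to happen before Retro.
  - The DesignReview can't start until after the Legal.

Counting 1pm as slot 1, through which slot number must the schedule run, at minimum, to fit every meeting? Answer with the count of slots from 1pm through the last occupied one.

The precedence chain requires at least 3 distinct slots.
With at most 3 per slot and 7 meetings, at least 3 slots are needed.
3 works (last occupied slot: 3pm): for example Retro=2pm; OffsitePrep=1pm; DesignReview=3pm; Legal=2pm; AllHands=1pm; Postmortem=3pm; Onboarding=3pm.

3 slots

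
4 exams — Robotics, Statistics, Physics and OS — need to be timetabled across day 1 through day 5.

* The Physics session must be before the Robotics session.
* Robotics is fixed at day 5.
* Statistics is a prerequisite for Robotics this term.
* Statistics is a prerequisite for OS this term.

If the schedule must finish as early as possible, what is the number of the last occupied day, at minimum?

day 5

The precedence chain requires at least 2 distinct days.
Robotics can't be placed before day 5, so the schedule must run through at least day 5.
5 works (last occupied day: day 5): for example Physics in day 1, Statistics in day 1, OS in day 2, Robotics in day 5.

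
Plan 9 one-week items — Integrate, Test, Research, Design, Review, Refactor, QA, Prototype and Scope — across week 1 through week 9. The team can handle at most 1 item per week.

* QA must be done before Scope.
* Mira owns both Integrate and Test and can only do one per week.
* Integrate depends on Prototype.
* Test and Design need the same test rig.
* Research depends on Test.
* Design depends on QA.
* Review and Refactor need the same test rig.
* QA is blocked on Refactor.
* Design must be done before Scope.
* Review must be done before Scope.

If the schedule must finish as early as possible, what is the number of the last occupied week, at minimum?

The precedence chain requires at least 4 distinct weeks.
With at most 1 per week and 9 work items, at least 9 weeks are needed.
9 works (last occupied week: week 9): for example QA=week 2, Research=week 9, Test=week 8, Review=week 4, Scope=week 5, Prototype=week 6, Design=week 3, Integrate=week 7, Refactor=week 1.

week 9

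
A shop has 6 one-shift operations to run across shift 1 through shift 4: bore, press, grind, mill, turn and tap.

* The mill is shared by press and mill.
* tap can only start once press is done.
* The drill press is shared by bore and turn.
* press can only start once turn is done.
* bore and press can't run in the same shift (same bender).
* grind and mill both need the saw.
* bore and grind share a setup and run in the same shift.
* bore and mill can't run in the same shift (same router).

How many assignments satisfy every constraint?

Splitting on bore: it can be shift 1 (2), shift 2 (2), shift 3 (4), shift 4 (8). Listing each branch's schedules as (press, grind, mill, turn, tap) by shift number:
bore=shift 1: (3,1,2,2,4) (3,1,4,2,4) — 2.
bore=shift 2: (3,2,1,1,4) (3,2,4,1,4) — 2.
bore=shift 3: (2,3,1,1,3) (2,3,1,1,4) (2,3,4,1,3) (2,3,4,1,4) — 4.
bore=shift 4: (2,4,1,1,3) (2,4,1,1,4) (2,4,3,1,3) (2,4,3,1,4) (3,4,1,1,4) (3,4,1,2,4) (3,4,2,1,4) (3,4,2,2,4) — 8.
Summing: 2 + 2 + 4 + 8 = 16.

16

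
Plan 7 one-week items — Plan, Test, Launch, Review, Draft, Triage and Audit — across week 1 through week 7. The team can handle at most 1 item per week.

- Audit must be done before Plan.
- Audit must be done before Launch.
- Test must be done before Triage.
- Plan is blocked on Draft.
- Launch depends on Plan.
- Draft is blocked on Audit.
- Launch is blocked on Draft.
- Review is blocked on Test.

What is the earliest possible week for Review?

Precedence pushes Review to at least week 2.
Review at week 2 is achievable: Review=week 2, Audit=week 3, Test=week 1, Launch=week 6, Triage=week 7, Draft=week 4, Plan=week 5.

week 2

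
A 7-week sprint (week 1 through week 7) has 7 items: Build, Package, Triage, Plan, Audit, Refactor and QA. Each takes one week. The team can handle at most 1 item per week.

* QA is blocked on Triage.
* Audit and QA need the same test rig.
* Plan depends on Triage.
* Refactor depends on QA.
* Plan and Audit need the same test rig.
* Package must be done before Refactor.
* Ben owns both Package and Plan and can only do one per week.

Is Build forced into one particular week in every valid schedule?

Build can be week 1 (e.g. Audit -> week 7; Package -> week 4; Plan -> week 6; Refactor -> week 5; QA -> week 3; Triage -> week 2; Build -> week 1) or week 2 (e.g. Audit in week 7; Triage in week 1; QA in week 3; Refactor in week 5; Plan in week 6; Build in week 2; Package in week 4).

No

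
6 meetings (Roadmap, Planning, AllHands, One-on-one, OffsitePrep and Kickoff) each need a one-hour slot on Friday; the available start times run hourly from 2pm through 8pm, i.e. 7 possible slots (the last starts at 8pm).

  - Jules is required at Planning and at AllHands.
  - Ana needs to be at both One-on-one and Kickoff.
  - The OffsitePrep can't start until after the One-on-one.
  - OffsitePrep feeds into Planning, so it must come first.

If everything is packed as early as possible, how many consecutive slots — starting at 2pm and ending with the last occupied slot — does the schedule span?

3 slots

The precedence chain requires at least 3 distinct slots.
3 works (last occupied slot: 4pm): for example Kickoff -> 3pm, OffsitePrep -> 3pm, Roadmap -> 2pm, One-on-one -> 2pm, Planning -> 4pm, AllHands -> 2pm.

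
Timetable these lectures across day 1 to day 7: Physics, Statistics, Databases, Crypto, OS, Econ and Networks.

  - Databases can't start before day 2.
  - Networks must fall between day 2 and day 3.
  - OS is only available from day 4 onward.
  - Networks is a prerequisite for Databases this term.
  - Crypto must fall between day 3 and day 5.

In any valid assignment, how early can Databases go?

day 3

Databases is available from day 2; precedence pushes Databases to at least day 3.
Databases at day 3 is achievable: OS -> day 4; Networks -> day 2; Physics -> day 1; Crypto -> day 3; Databases -> day 3; Econ -> day 1; Statistics -> day 1.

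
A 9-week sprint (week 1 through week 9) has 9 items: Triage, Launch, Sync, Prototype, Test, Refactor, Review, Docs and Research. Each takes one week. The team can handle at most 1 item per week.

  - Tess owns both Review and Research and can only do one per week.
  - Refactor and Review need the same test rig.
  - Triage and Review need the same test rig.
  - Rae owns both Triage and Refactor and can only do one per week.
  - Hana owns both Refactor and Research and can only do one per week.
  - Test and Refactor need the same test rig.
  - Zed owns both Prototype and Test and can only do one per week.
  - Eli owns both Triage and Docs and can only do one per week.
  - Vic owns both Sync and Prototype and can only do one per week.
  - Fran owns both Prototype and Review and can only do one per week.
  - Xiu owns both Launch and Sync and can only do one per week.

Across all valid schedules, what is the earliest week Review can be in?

week 1

Review at week 1 is achievable: Refactor -> week 7; Research -> week 9; Prototype -> week 5; Review -> week 1; Triage -> week 2; Sync -> week 4; Test -> week 6; Launch -> week 3; Docs -> week 8.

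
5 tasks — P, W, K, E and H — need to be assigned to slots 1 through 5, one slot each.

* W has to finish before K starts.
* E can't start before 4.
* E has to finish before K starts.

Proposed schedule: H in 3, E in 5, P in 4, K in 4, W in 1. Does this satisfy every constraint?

E can't start before 4 — holds.
W has to finish before K starts — holds.
E has to finish before K starts — violated.

No — it violates: E has to finish before K starts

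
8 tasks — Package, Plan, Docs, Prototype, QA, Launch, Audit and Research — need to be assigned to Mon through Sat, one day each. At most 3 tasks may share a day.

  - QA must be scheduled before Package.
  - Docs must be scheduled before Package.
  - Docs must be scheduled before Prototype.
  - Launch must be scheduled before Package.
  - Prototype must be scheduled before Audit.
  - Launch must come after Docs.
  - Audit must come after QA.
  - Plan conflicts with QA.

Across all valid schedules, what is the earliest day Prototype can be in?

Precedence pushes Prototype to at least Tue; downstream work caps Prototype at Fri.
Prototype at Tue is achievable: QA -> Mon; Plan -> Tue; Research -> Mon; Docs -> Mon; Prototype -> Tue; Package -> Wed; Audit -> Wed; Launch -> Tue.

Tue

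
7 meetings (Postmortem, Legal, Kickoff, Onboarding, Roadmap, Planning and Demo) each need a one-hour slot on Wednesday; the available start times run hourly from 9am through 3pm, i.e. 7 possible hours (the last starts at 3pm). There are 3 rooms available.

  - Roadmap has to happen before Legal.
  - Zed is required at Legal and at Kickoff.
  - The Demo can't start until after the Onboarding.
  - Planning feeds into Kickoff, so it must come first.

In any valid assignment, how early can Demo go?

Precedence pushes Demo to at least 10am.
Demo at 10am is achievable: Planning -> 9am, Demo -> 10am, Roadmap -> 9am, Legal -> 10am, Postmortem -> 10am, Kickoff -> 11am, Onboarding -> 9am.

10am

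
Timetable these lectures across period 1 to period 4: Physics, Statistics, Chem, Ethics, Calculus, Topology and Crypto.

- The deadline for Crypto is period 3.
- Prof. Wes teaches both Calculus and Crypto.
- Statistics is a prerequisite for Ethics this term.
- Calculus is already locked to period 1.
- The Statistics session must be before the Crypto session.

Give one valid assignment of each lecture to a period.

Statistics=period 1, Physics=period 1, Ethics=period 2, Calculus=period 1, Chem=period 1, Topology=period 1, Crypto=period 2

Checking: Statistics(period 1) before Ethics(period 2); Statistics(period 1) before Crypto(period 2); Calculus(period 1) != Crypto(period 2); Crypto=period 2 in [period 1,period 3]; Calculus=period 1 in [period 1,period 1].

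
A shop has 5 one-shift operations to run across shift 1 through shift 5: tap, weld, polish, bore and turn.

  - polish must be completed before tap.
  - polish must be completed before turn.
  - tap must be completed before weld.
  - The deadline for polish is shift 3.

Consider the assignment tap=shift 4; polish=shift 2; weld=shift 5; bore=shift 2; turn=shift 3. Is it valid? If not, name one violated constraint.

tap must be completed before weld — holds.
The deadline for polish is shift 3 — holds.
polish must be completed before turn — holds.
polish must be completed before tap — holds.

Valid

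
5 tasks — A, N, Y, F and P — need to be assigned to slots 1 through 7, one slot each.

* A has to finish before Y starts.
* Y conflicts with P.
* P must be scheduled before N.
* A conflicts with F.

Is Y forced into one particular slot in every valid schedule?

No

Y can be 2 (e.g. Y -> 2, N -> 2, A -> 1, P -> 1, F -> 2) or 3 (e.g. F=2; Y=3; N=2; A=1; P=1).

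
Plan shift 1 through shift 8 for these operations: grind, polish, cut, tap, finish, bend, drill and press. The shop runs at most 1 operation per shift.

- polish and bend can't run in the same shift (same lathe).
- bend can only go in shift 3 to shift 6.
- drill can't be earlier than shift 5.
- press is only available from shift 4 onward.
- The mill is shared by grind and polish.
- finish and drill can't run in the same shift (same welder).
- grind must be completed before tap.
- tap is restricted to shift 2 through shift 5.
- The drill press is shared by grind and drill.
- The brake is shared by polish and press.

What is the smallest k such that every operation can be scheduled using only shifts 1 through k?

The precedence chain requires at least 2 distinct shifts.
With at most 1 per shift and 8 operations, at least 8 shifts are needed.
drill can't be placed before shift 5, so the schedule must run through at least shift 5.
8 works (last occupied shift: shift 8): for example finish -> shift 8; tap -> shift 2; grind -> shift 1; press -> shift 4; bend -> shift 3; cut -> shift 7; drill -> shift 5; polish -> shift 6.

8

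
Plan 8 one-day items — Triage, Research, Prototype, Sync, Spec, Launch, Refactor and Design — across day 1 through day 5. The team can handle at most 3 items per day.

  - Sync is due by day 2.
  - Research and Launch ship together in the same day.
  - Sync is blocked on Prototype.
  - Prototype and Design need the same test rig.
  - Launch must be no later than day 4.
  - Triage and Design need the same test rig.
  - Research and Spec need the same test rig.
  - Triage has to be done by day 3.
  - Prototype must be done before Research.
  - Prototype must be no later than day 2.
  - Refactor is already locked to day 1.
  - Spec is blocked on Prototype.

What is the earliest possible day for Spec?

Precedence pushes Spec to at least day 2.
Spec at day 2 is achievable: Launch=day 3; Sync=day 2; Prototype=day 1; Spec=day 2; Refactor=day 1; Research=day 3; Triage=day 1; Design=day 2.

day 2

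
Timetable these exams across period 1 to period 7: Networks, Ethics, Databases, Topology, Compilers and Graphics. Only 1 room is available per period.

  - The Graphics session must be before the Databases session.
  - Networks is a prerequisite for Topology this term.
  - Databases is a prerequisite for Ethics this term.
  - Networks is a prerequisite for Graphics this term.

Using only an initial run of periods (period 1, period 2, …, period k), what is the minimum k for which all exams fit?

6

The precedence chain requires at least 4 distinct periods.
With at most 1 per period and 6 exams, at least 6 periods are needed.
6 works (last occupied period: period 6): for example Compilers=period 6; Databases=period 3; Graphics=period 2; Ethics=period 4; Topology=period 5; Networks=period 1.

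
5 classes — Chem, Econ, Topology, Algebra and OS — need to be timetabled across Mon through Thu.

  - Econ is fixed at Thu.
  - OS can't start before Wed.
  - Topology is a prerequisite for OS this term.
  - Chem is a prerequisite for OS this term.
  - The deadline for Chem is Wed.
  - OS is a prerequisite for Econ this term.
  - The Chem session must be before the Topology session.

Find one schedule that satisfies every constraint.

Algebra -> Mon; Chem -> Mon; Topology -> Tue; Econ -> Thu; OS -> Wed

Checking: Chem(Mon) before Topology(Tue); OS(Wed) before Econ(Thu); Topology(Tue) before OS(Wed); Chem(Mon) before OS(Wed); OS=Wed in [Wed,Thu]; Chem=Mon in [Mon,Wed]; Econ=Thu in [Thu,Thu].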